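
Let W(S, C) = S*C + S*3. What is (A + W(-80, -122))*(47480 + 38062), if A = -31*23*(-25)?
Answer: 2339145990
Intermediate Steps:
W(S, C) = 3*S + C*S (W(S, C) = C*S + 3*S = 3*S + C*S)
A = 17825 (A = -713*(-25) = 17825)
(A + W(-80, -122))*(47480 + 38062) = (17825 - 80*(3 - 122))*(47480 + 38062) = (17825 - 80*(-119))*85542 = (17825 + 9520)*85542 = 27345*85542 = 2339145990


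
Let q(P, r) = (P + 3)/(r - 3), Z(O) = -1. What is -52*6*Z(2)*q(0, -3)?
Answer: -156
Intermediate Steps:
q(P, r) = (3 + P)/(-3 + r)
-52*6*Z(2)*q(0, -3) = -52*6*(-1)*(3 + 0)/(-3 - 3) = -(-312)*3/(-6) = -(-312)*(-⅙*3) = -(-312)*(-1)/2 = -52*3 = -156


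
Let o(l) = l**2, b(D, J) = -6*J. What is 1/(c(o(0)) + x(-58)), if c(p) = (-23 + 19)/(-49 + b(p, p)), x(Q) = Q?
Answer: -49/2838 ≈ -0.017266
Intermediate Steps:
c(p) = -4/(-49 - 6*p) (c(p) = (-23 + 19)/(-49 - 6*p) = -4/(-49 - 6*p))
1/(c(o(0)) + x(-58)) = 1/(4/(49 + 6*0**2) - 58) = 1/(4/(49 + 6*0) - 58) = 1/(4/(49 + 0) - 58) = 1/(4/49 - 58) = 1/(-2838/49) = -49/2838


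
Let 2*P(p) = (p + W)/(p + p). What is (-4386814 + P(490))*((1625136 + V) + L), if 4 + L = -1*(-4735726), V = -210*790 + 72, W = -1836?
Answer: -2663291961698679/98 ≈ -2.7176e+13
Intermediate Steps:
V = -165828 (V = -165900 + 72 = -165828)
P(p) = (-1836 + p)/(4*p) (P(p) = ((p - 1836)/(p + p))/2 = ((-1836 + p)/((2*p)))/2 = ((-1836 + p)*(1/(2*p)))/2 = ((-1836 + p)/(2*p))/2 = (-1836 + p)/(4*p))
L = 4735722 (L = -4 - 1*(-4735726) = -4 + 4735726 = 4735722)
(-4386814 + P(490))*((1625136 + V) + L) = (-4386814 + (1/4)*(-1836 + 490)/490)*((1625136 - 165828) + 4735722) = (-4386814 + (1/4)*(1/490)*(-1346))*(1459308 + 4735722) = (-4386814 - 673/980)*6195030 = -4299078393/980*6195030 = -2663291961698679/98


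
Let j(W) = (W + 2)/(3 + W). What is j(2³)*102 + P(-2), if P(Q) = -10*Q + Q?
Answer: 1218/11 ≈ 110.73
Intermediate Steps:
P(Q) = -9*Q
j(W) = (2 + W)/(3 + W)
j(2³)*102 + P(-2) = ((2 + 2³)/(3 + 2³))*102 - 9*(-2) = ((2 + 8)/(3 + 8))*102 + 18 = (10/11)*102 + 18 = 1020/11 + 18 = 1218/11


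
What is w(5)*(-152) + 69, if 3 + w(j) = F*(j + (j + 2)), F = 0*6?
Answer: 525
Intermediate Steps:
F = 0
w(j) = -3 (w(j) = -3 + 0*(j + (j + 2)) = -3 + 0*(j + (2 + j)) = -3 + 0*(2 + 2*j) = -3 + 0 = -3)
w(5)*(-152) + 69 = -3*(-152) + 69 = 456 + 69 = 525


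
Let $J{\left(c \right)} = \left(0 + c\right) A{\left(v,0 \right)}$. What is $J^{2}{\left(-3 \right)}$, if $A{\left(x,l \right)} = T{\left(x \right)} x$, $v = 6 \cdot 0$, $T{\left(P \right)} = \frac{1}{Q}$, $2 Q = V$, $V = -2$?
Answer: $0$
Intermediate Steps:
$Q = -1$ ($Q = \frac{1}{2} \left(-2\right) = -1$)
$T{\left(P \right)} = -1$ ($T{\left(P \right)} = \frac{1}{-1} = -1$)
$v = 0$
$A{\left(x,l \right)} = - x$
$J{\left(c \right)} = 0$ ($J{\left(c \right)} = \left(0 + c\right) \left(\left(-1\right) 0\right) = c 0 = 0$)
$J^{2}{\left(-3 \right)} = 0^{2} = 0$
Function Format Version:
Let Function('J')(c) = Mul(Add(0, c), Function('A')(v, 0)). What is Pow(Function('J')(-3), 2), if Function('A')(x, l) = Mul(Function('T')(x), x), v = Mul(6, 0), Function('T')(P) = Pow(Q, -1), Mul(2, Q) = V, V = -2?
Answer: 0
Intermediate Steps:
Q = -1 (Q = Mul(Rational(1, 2), -2) = -1)
Function('T')(P) = -1 (Function('T')(P) = Pow(-1, -1) = -1)
v = 0
Function('A')(x, l) = Mul(-1, x)
Function('J')(c) = 0 (Function('J')(c) = Mul(Add(0, c), Mul(-1, 0)) = Mul(c, 0) = 0)
Pow(Function('J')(-3), 2) = Pow(0, 2) = 0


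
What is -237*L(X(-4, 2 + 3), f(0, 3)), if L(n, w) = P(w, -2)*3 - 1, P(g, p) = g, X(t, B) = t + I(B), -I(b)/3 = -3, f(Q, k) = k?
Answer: -1896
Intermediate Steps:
I(b) = 9 (I(b) = -3*(-3) = 9)
X(t, B) = 9 + t (X(t, B) = t + 9 = 9 + t)
L(n, w) = -1 + 3*w (L(n, w) = w*3 - 1 = 3*w - 1 = -1 + 3*w)
-237*L(X(-4, 2 + 3), f(0, 3)) = -237*(-1 + 3*3) = -237*(-1 + 9) = -237*8 = -1896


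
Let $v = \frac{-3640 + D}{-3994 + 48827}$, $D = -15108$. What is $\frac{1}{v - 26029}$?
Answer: $- \frac{44833}{1166976905} \approx -3.8418 \cdot 10^{-5}$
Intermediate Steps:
$v = - \frac{18748}{44833}$ ($v = \frac{-3640 - 15108}{-3994 + 48827} = - \frac{18748}{44833} \approx -0.41817$)
$\frac{1}{v - 26029} = \frac{1}{- \frac{18748}{44833} - 26029} = \frac{1}{- \frac{1166976905}{44833}} = - \frac{44833}{1166976905}$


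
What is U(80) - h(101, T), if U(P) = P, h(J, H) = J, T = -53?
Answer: -21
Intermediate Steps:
U(80) - h(101, T) = 80 - 1*101 = 80 - 101 = -21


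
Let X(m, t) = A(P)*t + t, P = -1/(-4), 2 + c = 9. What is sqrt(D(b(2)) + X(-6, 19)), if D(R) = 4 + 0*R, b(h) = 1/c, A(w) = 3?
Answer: 4*sqrt(5) ≈ 8.9443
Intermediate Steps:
c = 7 (c = -2 + 9 = 7)
P = 1/4 (P = -1*(-1/4) = 1/4 ≈ 0.25000)
b(h) = 1/7
X(m, t) = 4*t (X(m, t) = 3*t + t = 4*t)
D(R) = 4 (D(R) = 4 + 0 = 4)
sqrt(D(b(2)) + X(-6, 19)) = sqrt(4 + 4*19) = sqrt(4 + 76) = sqrt(80) = 4*sqrt(5)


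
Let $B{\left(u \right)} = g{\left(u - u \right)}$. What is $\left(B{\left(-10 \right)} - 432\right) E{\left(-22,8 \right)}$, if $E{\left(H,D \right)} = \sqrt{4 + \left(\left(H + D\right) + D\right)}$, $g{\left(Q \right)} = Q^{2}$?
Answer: $- 432 i \sqrt{2} \approx - 610.94 i$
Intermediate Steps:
$B{\left(u \right)} = 0$ ($B{\left(u \right)} = \left(u - u\right)^{2} = 0^{2} = 0$)
$E{\left(H,D \right)} = \sqrt{4 + H + 2 D}$ ($E{\left(H,D \right)} = \sqrt{4 + \left(\left(D + H\right) + D\right)} = \sqrt{4 + \left(H + 2 D\right)} = \sqrt{4 + H + 2 D}$)
$\left(B{\left(-10 \right)} - 432\right) E{\left(-22,8 \right)} = \left(0 - 432\right) \sqrt{4 - 22 + 2 \cdot 8} = - 432 \sqrt{4 - 22 + 16} = - 432 \sqrt{-2} = - 432 i \sqrt{2}$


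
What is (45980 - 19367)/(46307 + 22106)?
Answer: 26613/68413 ≈ 0.38901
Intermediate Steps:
(45980 - 19367)/(46307 + 22106) = 26613/68413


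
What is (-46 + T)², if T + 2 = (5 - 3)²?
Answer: 1936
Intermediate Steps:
T = 2 (T = -2 + (5 - 3)² = -2 + 2² = -2 + 4 = 2)
(-46 + T)² = (-46 + 2)² = (-44)² = 1936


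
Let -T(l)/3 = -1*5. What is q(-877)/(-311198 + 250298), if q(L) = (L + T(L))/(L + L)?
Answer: -431/53409300 ≈ -8.0698e-6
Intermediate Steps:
T(l) = 15 (T(l) = -(-3)*5 = -3*(-5) = 15)
q(L) = (15 + L)/(2*L) (q(L) = (L + 15)/(L + L) = (15 + L)/((2*L)) = (15 + L)*(1/(2*L)) = (15 + L)/(2*L))
q(-877)/(-311198 + 250298) = ((½)*(15 - 877)/(-877))/(-311198 + 250298) = ((½)*(-1/877)*(-862))/(-60900) = (431/877)*(-1/60900) = -431/53409300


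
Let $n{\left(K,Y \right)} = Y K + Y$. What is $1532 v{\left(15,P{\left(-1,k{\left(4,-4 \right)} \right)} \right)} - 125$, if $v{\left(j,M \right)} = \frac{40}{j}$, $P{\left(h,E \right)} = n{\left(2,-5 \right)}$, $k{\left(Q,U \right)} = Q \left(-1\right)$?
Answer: $\frac{11881}{3} \approx 3960.3$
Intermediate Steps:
$n{\left(K,Y \right)} = Y + K Y$ ($n{\left(K,Y \right)} = K Y + Y = Y + K Y$)
$k{\left(Q,U \right)} = - Q$
$P{\left(h,E \right)} = -15$ ($P{\left(h,E \right)} = - 5 \left(1 + 2\right) = \left(-5\right) 3 = -15$)
$1532 v{\left(15,P{\left(-1,k{\left(4,-4 \right)} \right)} \right)} - 125 = 1532 \cdot \frac{40}{15} - 125 = 1532 \cdot 40 \cdot \frac{1}{15} - 125 = 1532 \cdot \frac{8}{3} - 125 = \frac{12256}{3} - 125 = \frac{11881}{3}$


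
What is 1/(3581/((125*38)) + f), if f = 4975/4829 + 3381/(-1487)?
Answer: -34108434250/16698694937 ≈ -2.0426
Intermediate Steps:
f = -8929024/7180723 (f = 4975*(1/4829) + 3381*(-1/1487) = 4975/4829 - 3381/1487 = -8929024/7180723 ≈ -1.2435)
1/(3581/((125*38)) + f) = 1/(3581/((125*38)) - 8929024/7180723) = 1/(3581/4750 - 8929024/7180723) = 1/(-16698694937/34108434250) = -34108434250/16698694937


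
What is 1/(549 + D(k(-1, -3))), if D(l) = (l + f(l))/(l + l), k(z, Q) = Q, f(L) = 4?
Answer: 6/3293 ≈ 0.0018220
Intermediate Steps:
D(l) = (4 + l)/(2*l) (D(l) = (l + 4)/(l + l) = (4 + l)/((2*l)) = (4 + l)*(1/(2*l)) = (4 + l)/(2*l))
1/(549 + D(k(-1, -3))) = 1/(549 + (½)*(4 - 3)/(-3)) = 1/(549 + (½)*(-⅓)*1) = 1/(549 - ⅙) = 1/(3293/6) = 6/3293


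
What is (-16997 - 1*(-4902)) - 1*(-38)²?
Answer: -13539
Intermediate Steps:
(-16997 - 1*(-4902)) - 1*(-38)² = (-16997 + 4902) - 1*1444 = -12095 - 1444 = -13539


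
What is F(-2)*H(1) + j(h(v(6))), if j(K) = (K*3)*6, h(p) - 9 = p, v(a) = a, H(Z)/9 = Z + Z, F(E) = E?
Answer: 234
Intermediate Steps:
H(Z) = 18*Z (H(Z) = 9*(Z + Z) = 9*(2*Z) = 18*Z)
h(p) = 9 + p
j(K) = 18*K (j(K) = (3*K)*6 = 18*K)
F(-2)*H(1) + j(h(v(6))) = -36 + 18*(9 + 6) = -2*18 + 18*15 = -36 + 270 = 234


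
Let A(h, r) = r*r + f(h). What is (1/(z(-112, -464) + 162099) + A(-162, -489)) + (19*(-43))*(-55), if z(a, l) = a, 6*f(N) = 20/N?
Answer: 11181250353404/39362841 ≈ 2.8406e+5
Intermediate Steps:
f(N) = 10/(3*N) (f(N) = (20/N)/6 = 10/(3*N))
A(h, r) = r**2 + 10/(3*h) (A(h, r) = r*r + 10/(3*h) = r**2 + 10/(3*h))
(1/(z(-112, -464) + 162099) + A(-162, -489)) + (19*(-43))*(-55) = (1/(-112 + 162099) + ((-489)**2 + (10/3)/(-162))) + (19*(-43))*(-55) = (1/161987 + (239121 + (10/3)*(-1/162))) - 817*(-55) = (1/161987 + (239121 - 5/243)) + 44935 = (1/161987 + 58106398/243) + 44935 = 9412481093069/39362841 + 44935 = 11181250353404/39362841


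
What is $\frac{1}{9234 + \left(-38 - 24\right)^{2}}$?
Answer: $\frac{1}{13078} \approx 7.6464 \cdot 10^{-5}$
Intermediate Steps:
$\frac{1}{9234 + \left(-38 - 24\right)^{2}} = \frac{1}{9234 + \left(-62\right)^{2}} = \frac{1}{9234 + 3844} = \frac{1}{13078}$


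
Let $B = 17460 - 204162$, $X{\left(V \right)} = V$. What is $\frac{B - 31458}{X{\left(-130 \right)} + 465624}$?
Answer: $- \frac{109080}{232747} \approx -0.46866$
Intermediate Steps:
$B = -186702$
$\frac{B - 31458}{X{\left(-130 \right)} + 465624} = \frac{-186702 - 31458}{-130 + 465624} = - \frac{218160}{465494} = \left(-218160\right) \frac{1}{465494} = - \frac{109080}{232747}$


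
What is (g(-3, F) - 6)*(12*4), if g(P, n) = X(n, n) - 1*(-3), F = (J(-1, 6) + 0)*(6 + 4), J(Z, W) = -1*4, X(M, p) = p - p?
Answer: -144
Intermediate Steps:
X(M, p) = 0
J(Z, W) = -4
F = -40 (F = (-4 + 0)*(6 + 4) = -4*10 = -40)
g(P, n) = 3 (g(P, n) = 0 - 1*(-3) = 0 + 3 = 3)
(g(-3, F) - 6)*(12*4) = (3 - 6)*(12*4) = -3*48 = -144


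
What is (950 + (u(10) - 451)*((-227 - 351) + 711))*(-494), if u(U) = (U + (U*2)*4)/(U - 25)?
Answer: 29556514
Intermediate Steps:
u(U) = 9*U/(-25 + U) (u(U) = (U + (2*U)*4)/(-25 + U) = (U + 8*U)/(-25 + U) = (9*U)/(-25 + U) = 9*U/(-25 + U))
(950 + (u(10) - 451)*((-227 - 351) + 711))*(-494) = (950 + (9*10/(-25 + 10) - 451)*((-227 - 351) + 711))*(-494) = (950 + (9*10/(-15) - 451)*(-578 + 711))*(-494) = (950 + (9*10*(-1/15) - 451)*133)*(-494) = (950 + (-6 - 451)*133)*(-494) = (950 - 457*133)*(-494) = (950 - 60781)*(-494) = -59831*(-494) = 29556514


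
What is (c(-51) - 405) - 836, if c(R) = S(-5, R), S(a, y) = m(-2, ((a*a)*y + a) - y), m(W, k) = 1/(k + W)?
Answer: -1527672/1231 ≈ -1241.0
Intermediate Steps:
m(W, k) = 1/(W + k)
S(a, y) = 1/(-2 + a - y + y*a²) (S(a, y) = 1/(-2 + (((a*a)*y + a) - y)) = 1/(-2 + ((a²*y + a) - y)) = 1/(-2 + ((y*a² + a) - y)) = 1/(-2 + ((a + y*a²) - y)) = 1/(-2 + (a - y + y*a²)) = 1/(-2 + a - y + y*a²))
c(R) = 1/(-7 + 24*R) (c(R) = 1/(-2 - 5 - R + R*(-5)²) = 1/(-2 - 5 - R + R*25) = 1/(-2 - 5 - R + 25*R) = 1/(-7 + 24*R))
(c(-51) - 405) - 836 = (1/(-7 + 24*(-51)) - 405) - 836 = (1/(-7 - 1224) - 405) - 836 = (1/(-1231) - 405) - 836 = (-1/1231 - 405) - 836 = -498556/1231 - 836 = -1527672/1231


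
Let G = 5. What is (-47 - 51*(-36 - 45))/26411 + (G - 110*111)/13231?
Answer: -268310851/349443941 ≈ -0.76782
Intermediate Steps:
(-47 - 51*(-36 - 45))/26411 + (G - 110*111)/13231 = (-47 - 51*(-36 - 45))/26411 + (5 - 110*111)/13231 = (-47 - 51*(-81))*(1/26411) + (5 - 12210)*(1/13231) = (-47 + 4131)*(1/26411) - 12205*1/13231 = 4084*(1/26411) - 12205/13231 = 4084/26411 - 12205/13231 = -268310851/349443941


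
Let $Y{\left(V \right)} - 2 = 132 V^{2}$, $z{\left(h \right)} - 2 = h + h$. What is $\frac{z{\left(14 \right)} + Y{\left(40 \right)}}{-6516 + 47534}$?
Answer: $\frac{105616}{20509} \approx 5.1497$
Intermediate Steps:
$z{\left(h \right)} = 2 + 2 h$ ($z{\left(h \right)} = 2 + \left(h + h\right) = 2 + 2 h$)
$Y{\left(V \right)} = 2 + 132 V^{2}$
$\frac{z{\left(14 \right)} + Y{\left(40 \right)}}{-6516 + 47534} = \frac{\left(2 + 2 \cdot 14\right) + \left(2 + 132 \cdot 40^{2}\right)}{-6516 + 47534} = \frac{\left(2 + 28\right) + \left(2 + 132 \cdot 1600\right)}{41018} = \left(30 + \left(2 + 211200\right)\right) \frac{1}{41018} = \left(30 + 211202\right) \frac{1}{41018} = 211232 \cdot \frac{1}{41018} = \frac{105616}{20509}$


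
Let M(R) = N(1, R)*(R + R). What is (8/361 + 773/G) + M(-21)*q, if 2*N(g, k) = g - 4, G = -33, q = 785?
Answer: 588878626/11913 ≈ 49432.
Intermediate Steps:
N(g, k) = -2 + g/2 (N(g, k) = (g - 4)/2 = (-4 + g)/2 = -2 + g/2)
M(R) = -3*R (M(R) = (-2 + (½)*1)*(R + R) = (-2 + ½)*(2*R) = -3*R)
(8/361 + 773/G) + M(-21)*q = (8/361 + 773/(-33)) - 3*(-21)*785 = (8*(1/361) + 773*(-1/33)) + 63*785 = (8/361 - 773/33) + 49455 = -278789/11913 + 49455 = 588878626/11913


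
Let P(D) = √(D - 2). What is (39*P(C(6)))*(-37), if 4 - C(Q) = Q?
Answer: -2886*I ≈ -2886.0*I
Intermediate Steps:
C(Q) = 4 - Q
P(D) = √(-2 + D)
(39*P(C(6)))*(-37) = (39*√(-2 + (4 - 1*6)))*(-37) = (39*√(-2 + (4 - 6)))*(-37) = (39*√(-2 - 2))*(-37) = (39*√(-4))*(-37) = (39*(2*I))*(-37) = (78*I)*(-37) = -2886*I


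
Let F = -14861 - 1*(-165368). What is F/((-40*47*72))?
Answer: -16723/15040 ≈ -1.1119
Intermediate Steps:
F = 150507 (F = -14861 + 165368 = 150507)
F/((-40*47*72)) = 150507/((-40*47*72)) = 150507/((-1880*72)) = 150507/(-135360) = 150507*(-1/135360) = -16723/15040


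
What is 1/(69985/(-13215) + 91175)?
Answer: 2643/240961528 ≈ 1.0969e-5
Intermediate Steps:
1/(69985/(-13215) + 91175) = 1/(69985*(-1/13215) + 91175) = 1/(-13997/2643 + 91175) = 1/(240961528/2643) = 2643/240961528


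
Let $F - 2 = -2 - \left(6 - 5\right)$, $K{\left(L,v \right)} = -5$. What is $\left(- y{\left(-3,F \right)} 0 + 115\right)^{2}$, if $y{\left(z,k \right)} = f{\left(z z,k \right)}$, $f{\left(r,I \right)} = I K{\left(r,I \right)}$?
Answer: $13225$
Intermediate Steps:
$F = -1$ ($F = 2 - 3 = -1$)
$f{\left(r,I \right)} = - 5 I$ ($f{\left(r,I \right)} = I \left(-5\right) = - 5 I$)
$y{\left(z,k \right)} = - 5 k$
$\left(- y{\left(-3,F \right)} 0 + 115\right)^{2} = \left(- \left(-5\right) \left(-1\right) 0 + 115\right)^{2} = \left(\left(-1\right) 5 \cdot 0 + 115\right)^{2} = \left(\left(-5\right) 0 + 115\right)^{2} = \left(0 + 115\right)^{2} = 115^{2} = 13225$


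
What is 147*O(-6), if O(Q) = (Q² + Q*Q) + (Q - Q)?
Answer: 10584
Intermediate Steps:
O(Q) = 2*Q² (O(Q) = (Q² + Q²) + 0 = 2*Q² + 0 = 2*Q²)
147*O(-6) = 147*(2*(-6)²) = 147*(2*36) = 147*72 = 10584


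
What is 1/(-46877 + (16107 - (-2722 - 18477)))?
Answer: -1/9571 ≈ -0.00010448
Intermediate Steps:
1/(-46877 + (16107 - (-2722 - 18477))) = 1/(-46877 + (16107 - 1*(-21199))) = 1/(-46877 + (16107 + 21199)) = 1/(-46877 + 37306) = 1/(-9571) = -1/9571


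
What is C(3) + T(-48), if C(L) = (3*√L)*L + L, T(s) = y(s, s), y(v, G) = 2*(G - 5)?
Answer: -103 + 9*√3 ≈ -87.411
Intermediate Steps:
y(v, G) = -10 + 2*G (y(v, G) = 2*(-5 + G) = -10 + 2*G)
T(s) = -10 + 2*s
C(L) = L + 3*L^(3/2) (C(L) = 3*L^(3/2) + L = L + 3*L^(3/2))
C(3) + T(-48) = (3 + 3*3^(3/2)) + (-10 + 2*(-48)) = (3 + 3*(3*√3)) + (-10 - 96) = (3 + 9*√3) - 106 = -103 + 9*√3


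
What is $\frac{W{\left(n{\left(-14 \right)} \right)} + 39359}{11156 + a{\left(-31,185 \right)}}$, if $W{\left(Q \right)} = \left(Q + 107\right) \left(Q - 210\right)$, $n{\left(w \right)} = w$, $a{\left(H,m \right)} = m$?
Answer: $\frac{18527}{11341} \approx 1.6336$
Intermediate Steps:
$W{\left(Q \right)} = \left(-210 + Q\right) \left(107 + Q\right)$ ($W{\left(Q \right)} = \left(107 + Q\right) \left(-210 + Q\right) = \left(-210 + Q\right) \left(107 + Q\right)$)
$\frac{W{\left(n{\left(-14 \right)} \right)} + 39359}{11156 + a{\left(-31,185 \right)}} = \frac{\left(-22470 + \left(-14\right)^{2} - -1442\right) + 39359}{11156 + 185} = \frac{\left(-22470 + 196 + 1442\right) + 39359}{11341} = \left(-20832 + 39359\right) \frac{1}{11341} = 18527 \cdot \frac{1}{11341} = \frac{18527}{11341}$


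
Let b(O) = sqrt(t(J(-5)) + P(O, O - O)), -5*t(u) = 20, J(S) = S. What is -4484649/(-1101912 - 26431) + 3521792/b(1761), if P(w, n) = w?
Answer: 4484649/1128343 + 3521792*sqrt(1757)/1757 ≈ 84023.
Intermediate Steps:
t(u) = -4 (t(u) = -1/5*20 = -4)
b(O) = sqrt(-4 + O)
-4484649/(-1101912 - 26431) + 3521792/b(1761) = -4484649/(-1101912 - 26431) + 3521792/(sqrt(-4 + 1761)) = -4484649/(-1128343) + 3521792/(sqrt(1757)) = -4484649*(-1/1128343) + 3521792*(sqrt(1757)/1757) = 4484649/1128343 + 3521792*sqrt(1757)/1757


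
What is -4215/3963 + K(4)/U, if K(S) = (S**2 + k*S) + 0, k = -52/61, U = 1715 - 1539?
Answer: -879347/886391 ≈ -0.99205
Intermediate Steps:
U = 176
k = -52/61 (k = -52*1/61 = -52/61 ≈ -0.85246)
K(S) = S**2 - 52*S/61 (K(S) = (S**2 - 52*S/61) + 0 = S**2 - 52*S/61)
-4215/3963 + K(4)/U = -4215/3963 + ((1/61)*4*(-52 + 61*4))/176 = -4215*1/3963 + ((1/61)*4*(-52 + 244))*(1/176) = -1405/1321 + ((1/61)*4*192)*(1/176) = -1405/1321 + (768/61)*(1/176) = -1405/1321 + 48/671 = -879347/886391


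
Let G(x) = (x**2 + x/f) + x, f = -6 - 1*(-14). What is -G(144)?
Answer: -20898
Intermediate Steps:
f = 8 (f = -6 + 14 = 8)
G(x) = x**2 + 9*x/8 (G(x) = (x**2 + x/8) + x = x**2 + 9*x/8)
-G(144) = -144*(9 + 8*144)/8 = -144*(9 + 1152)/8 = -144*1161/8 = -1*20898 = -20898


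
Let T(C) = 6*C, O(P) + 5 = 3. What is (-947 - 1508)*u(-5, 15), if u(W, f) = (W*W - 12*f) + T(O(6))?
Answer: 409985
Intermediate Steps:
O(P) = -2 (O(P) = -5 + 3 = -2)
u(W, f) = -12 + W² - 12*f (u(W, f) = (W*W - 12*f) + 6*(-2) = (W² - 12*f) - 12 = -12 + W² - 12*f)
(-947 - 1508)*u(-5, 15) = (-947 - 1508)*(-12 + (-5)² - 12*15) = -2455*(-12 + 25 - 180) = -2455*(-167) = 409985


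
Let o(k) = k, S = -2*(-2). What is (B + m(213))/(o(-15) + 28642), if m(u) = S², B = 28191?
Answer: 28207/28627 ≈ 0.98533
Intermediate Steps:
S = 4
m(u) = 16 (m(u) = 4² = 16)
(B + m(213))/(o(-15) + 28642) = (28191 + 16)/(-15 + 28642) = 28207/28627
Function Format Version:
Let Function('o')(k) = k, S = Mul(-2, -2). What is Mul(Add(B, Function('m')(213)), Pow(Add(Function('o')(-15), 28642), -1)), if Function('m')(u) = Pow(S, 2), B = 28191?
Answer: Rational(28207, 28627) ≈ 0.98533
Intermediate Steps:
S = 4
Function('m')(u) = 16 (Function('m')(u) = Pow(4, 2) = 16)
Mul(Add(B, Function('m')(213)), Pow(Add(Function('o')(-15), 28642), -1)) = Mul(Add(28191, 16), Pow(Add(-15, 28642), -1)) = Mul(28207, Pow(28627, -1)) = Mul(28207, Rational(1, 28627)) = Rational(28207, 28627)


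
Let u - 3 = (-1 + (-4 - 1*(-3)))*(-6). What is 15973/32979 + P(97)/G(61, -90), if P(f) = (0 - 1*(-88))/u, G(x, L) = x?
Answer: 1946383/3352865 ≈ 0.58051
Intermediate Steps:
u = 15 (u = 3 + (-1 + (-4 - 1*(-3)))*(-6) = 3 + (-1 + (-4 + 3))*(-6) = 3 + (-1 - 1)*(-6) = 3 - 2*(-6) = 3 + 12 = 15)
P(f) = 88/15 (P(f) = (0 - 1*(-88))/15 = (0 + 88)*(1/15) = 88*(1/15) = 88/15)
15973/32979 + P(97)/G(61, -90) = 15973/32979 + (88/15)/61 = 15973*(1/32979) + (88/15)*(1/61) = 15973/32979 + 88/915 = 1946383/3352865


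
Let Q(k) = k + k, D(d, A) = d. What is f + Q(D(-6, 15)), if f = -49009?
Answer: -49021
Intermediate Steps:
Q(k) = 2*k
f + Q(D(-6, 15)) = -49009 + 2*(-6) = -49009 - 12 = -49021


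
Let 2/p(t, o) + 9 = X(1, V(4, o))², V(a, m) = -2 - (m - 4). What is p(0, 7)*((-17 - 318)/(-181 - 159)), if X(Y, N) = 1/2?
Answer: -134/595 ≈ -0.22521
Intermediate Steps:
V(a, m) = 2 - m (V(a, m) = -2 - (-4 + m) = -2 + (4 - m) = 2 - m)
X(Y, N) = ½
p(t, o) = -8/35 (p(t, o) = 2/(-9 + (½)²) = 2/(-9 + ¼) = 2/(-35/4) = 2*(-4/35) = -8/35)
p(0, 7)*((-17 - 318)/(-181 - 159)) = -8*(-17 - 318)/(35*(-181 - 159)) = -(-536)/(7*(-340)) = -(-536)*(-1)/(7*340) = -8/35*67/68 = -134/595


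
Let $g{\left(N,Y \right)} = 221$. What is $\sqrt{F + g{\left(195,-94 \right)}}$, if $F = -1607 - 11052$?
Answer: $3 i \sqrt{1382} \approx 111.53 i$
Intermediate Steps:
$F = -12659$
$\sqrt{F + g{\left(195,-94 \right)}} = \sqrt{-12659 + 221} = \sqrt{-12438} = 3 i \sqrt{1382}$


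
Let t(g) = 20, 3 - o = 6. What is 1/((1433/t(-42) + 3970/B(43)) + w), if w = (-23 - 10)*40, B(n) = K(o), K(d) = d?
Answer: -60/154301 ≈ -0.00038885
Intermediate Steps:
o = -3 (o = 3 - 1*6 = 3 - 6 = -3)
B(n) = -3
w = -1320 (w = -33*40 = -1320)
1/((1433/t(-42) + 3970/B(43)) + w) = 1/((1433/20 + 3970/(-3)) - 1320) = 1/((1433*(1/20) + 3970*(-1/3)) - 1320) = 1/((1433/20 - 3970/3) - 1320) = 1/(-75101/60 - 1320) = 1/(-154301/60) = -60/154301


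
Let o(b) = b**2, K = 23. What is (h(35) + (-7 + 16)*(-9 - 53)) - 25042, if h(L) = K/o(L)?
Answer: -31359977/1225 ≈ -25600.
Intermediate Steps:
h(L) = 23/L**2 (h(L) = 23/(L**2) = 23/L**2)
(h(35) + (-7 + 16)*(-9 - 53)) - 25042 = (23/35**2 + (-7 + 16)*(-9 - 53)) - 25042 = (23*(1/1225) + 9*(-62)) - 25042 = (23/1225 - 558) - 25042 = -683527/1225 - 25042 = -31359977/1225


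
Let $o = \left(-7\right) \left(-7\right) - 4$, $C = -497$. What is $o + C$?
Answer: $-452$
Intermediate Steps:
$o = 45$ ($o = 49 - 4 = 45$)
$o + C = 45 - 497 = -452$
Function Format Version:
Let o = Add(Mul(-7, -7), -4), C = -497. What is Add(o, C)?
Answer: -452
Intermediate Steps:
o = 45 (o = Add(49, -4) = 45)
Add(o, C) = Add(45, -497) = -452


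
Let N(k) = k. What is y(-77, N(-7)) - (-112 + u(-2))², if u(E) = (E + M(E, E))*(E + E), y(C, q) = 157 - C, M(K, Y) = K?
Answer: -8982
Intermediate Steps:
u(E) = 4*E² (u(E) = (E + E)*(E + E) = (2*E)*(2*E) = 4*E²)
y(-77, N(-7)) - (-112 + u(-2))² = (157 - 1*(-77)) - (-112 + 4*(-2)²)² = (157 + 77) - (-112 + 4*4)² = 234 - (-112 + 16)² = 234 - 1*(-96)² = 234 - 1*9216 = 234 - 9216 = -8982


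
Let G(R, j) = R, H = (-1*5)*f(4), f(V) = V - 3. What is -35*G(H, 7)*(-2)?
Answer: -350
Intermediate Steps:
f(V) = -3 + V
H = -5 (H = (-1*5)*(-3 + 4) = -5*1 = -5)
-35*G(H, 7)*(-2) = -35*(-5)*(-2) = 175*(-2) = -350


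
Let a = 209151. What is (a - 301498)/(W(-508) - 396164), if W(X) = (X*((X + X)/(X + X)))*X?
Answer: 92347/138100 ≈ 0.66870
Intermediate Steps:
W(X) = X² (W(X) = (X*((2*X)/((2*X))))*X = (X*((2*X)*(1/(2*X))))*X = (X*1)*X = X*X = X²)
(a - 301498)/(W(-508) - 396164) = (209151 - 301498)/((-508)² - 396164) = -92347/(258064 - 396164) = -92347/(-138100) = -92347*(-1/138100) = 92347/138100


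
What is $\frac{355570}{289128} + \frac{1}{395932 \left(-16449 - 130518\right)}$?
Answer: $\frac{215523341365937}{175250534756367} \approx 1.2298$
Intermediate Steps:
$\frac{355570}{289128} + \frac{1}{395932 \left(-16449 - 130518\right)} = 355570 \cdot \frac{1}{289128} + \frac{1}{395932 \left(-146967\right)} = \frac{177785}{144564} + \frac{1}{395932} \left(- \frac{1}{146967}\right) = \frac{177785}{144564} - \frac{1}{58188938244} = \frac{215523341365937}{175250534756367}$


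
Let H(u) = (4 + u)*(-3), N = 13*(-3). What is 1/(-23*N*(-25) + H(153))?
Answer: -1/22896 ≈ -4.3676e-5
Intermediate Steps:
N = -39
H(u) = -12 - 3*u
1/(-23*N*(-25) + H(153)) = 1/(-23*(-39)*(-25) + (-12 - 3*153)) = 1/(897*(-25) + (-12 - 459)) = 1/(-22425 - 471) = 1/(-22896) = -1/22896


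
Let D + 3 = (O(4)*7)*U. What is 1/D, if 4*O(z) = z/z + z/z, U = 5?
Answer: 2/29 ≈ 0.068966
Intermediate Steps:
O(z) = 1/2 (O(z) = (z/z + z/z)/4 = (1 + 1)/4 = (1/4)*2 = 1/2)
D = 29/2 (D = -3 + ((1/2)*7)*5 = -3 + (7/2)*5 = -3 + 35/2 = 29/2 ≈ 14.500)
1/D = 1/(29/2) = 2/29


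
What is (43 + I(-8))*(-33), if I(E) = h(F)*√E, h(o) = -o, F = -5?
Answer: -1419 - 330*I*√2 ≈ -1419.0 - 466.69*I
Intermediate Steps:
I(E) = 5*√E (I(E) = (-1*(-5))*√E = 5*√E)
(43 + I(-8))*(-33) = (43 + 5*√(-8))*(-33) = (43 + 5*(2*I*√2))*(-33) = (43 + 10*I*√2)*(-33) = -1419 - 330*I*√2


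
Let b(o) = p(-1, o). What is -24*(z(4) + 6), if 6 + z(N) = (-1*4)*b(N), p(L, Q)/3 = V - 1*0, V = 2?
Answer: 576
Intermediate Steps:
p(L, Q) = 6 (p(L, Q) = 3*(2 - 1*0) = 3*(2 + 0) = 3*2 = 6)
b(o) = 6
z(N) = -30 (z(N) = -6 - 1*4*6 = -6 - 4*6 = -6 - 24 = -30)
-24*(z(4) + 6) = -24*(-30 + 6) = -24*(-24) = 576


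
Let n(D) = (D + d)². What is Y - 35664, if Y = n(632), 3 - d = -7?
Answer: 376500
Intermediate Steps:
d = 10 (d = 3 - 1*(-7) = 3 + 7 = 10)
n(D) = (10 + D)² (n(D) = (D + 10)² = (10 + D)²)
Y = 412164 (Y = (10 + 632)² = 642² = 412164)
Y - 35664 = 412164 - 35664 = 376500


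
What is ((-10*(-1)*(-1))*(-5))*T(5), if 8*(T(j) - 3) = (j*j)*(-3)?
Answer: -1275/4 ≈ -318.75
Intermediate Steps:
T(j) = 3 - 3*j²/8 (T(j) = 3 + ((j*j)*(-3))/8 = 3 + (j²*(-3))/8 = 3 + (-3*j²)/8 = 3 - 3*j²/8)
((-10*(-1)*(-1))*(-5))*T(5) = ((-10*(-1)*(-1))*(-5))*(3 - 3/8*5²) = ((-2*(-5)*(-1))*(-5))*(3 - 3/8*25) = ((10*(-1))*(-5))*(3 - 75/8) = -10*(-5)*(-51/8) = 50*(-51/8) = -1275/4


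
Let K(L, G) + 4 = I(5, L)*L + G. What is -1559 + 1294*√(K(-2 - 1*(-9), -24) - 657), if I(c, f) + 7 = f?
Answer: -1559 + 1294*I*√685 ≈ -1559.0 + 33867.0*I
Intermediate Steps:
I(c, f) = -7 + f
K(L, G) = -4 + G + L*(-7 + L) (K(L, G) = -4 + ((-7 + L)*L + G) = -4 + (L*(-7 + L) + G) = -4 + (G + L*(-7 + L)) = -4 + G + L*(-7 + L))
-1559 + 1294*√(K(-2 - 1*(-9), -24) - 657) = -1559 + 1294*√((-4 - 24 + (-2 - 1*(-9))*(-7 + (-2 - 1*(-9)))) - 657) = -1559 + 1294*√((-4 - 24 + (-2 + 9)*(-7 + (-2 + 9))) - 657) = -1559 + 1294*√((-4 - 24 + 7*(-7 + 7)) - 657) = -1559 + 1294*√((-4 - 24 + 7*0) - 657) = -1559 + 1294*√((-4 - 24 + 0) - 657) = -1559 + 1294*√(-28 - 657) = -1559 + 1294*√(-685) = -1559 + 1294*(I*√685) = -1559 + 1294*I*√685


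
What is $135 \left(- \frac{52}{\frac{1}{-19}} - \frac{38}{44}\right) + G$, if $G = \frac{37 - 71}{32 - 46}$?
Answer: $\frac{20522939}{154} \approx 1.3327 \cdot 10^{5}$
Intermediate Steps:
$G = \frac{17}{7}$ ($G = - \frac{34}{-14} = \left(-34\right) \left(- \frac{1}{14}\right) = \frac{17}{7} \approx 2.4286$)
$135 \left(- \frac{52}{\frac{1}{-19}} - \frac{38}{44}\right) + G = 135 \left(- \frac{52}{\frac{1}{-19}} - \frac{38}{44}\right) + \frac{17}{7} = 135 \left(- \frac{52}{- \frac{1}{19}} - \frac{19}{22}\right) + \frac{17}{7} = 135 \left(\left(-52\right) \left(-19\right) - \frac{19}{22}\right) + \frac{17}{7} = 135 \left(988 - \frac{19}{22}\right) + \frac{17}{7} = 135 \cdot \frac{21717}{22} + \frac{17}{7} = \frac{2931795}{22} + \frac{17}{7} = \frac{20522939}{154}$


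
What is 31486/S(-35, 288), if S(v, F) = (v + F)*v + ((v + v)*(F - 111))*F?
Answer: -4498/511025 ≈ -0.0088019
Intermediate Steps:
S(v, F) = v*(F + v) + 2*F*v*(-111 + F) (S(v, F) = (F + v)*v + ((2*v)*(-111 + F))*F = v*(F + v) + (2*v*(-111 + F))*F = v*(F + v) + 2*F*v*(-111 + F))
31486/S(-35, 288) = 31486/((-35*(-35 - 221*288 + 2*288²))) = 31486/((-35*(-35 - 63648 + 2*82944))) = 31486/((-35*(-35 - 63648 + 165888))) = 31486/((-35*102205)) = 31486/(-3577175) = 31486*(-1/3577175) = -4498/511025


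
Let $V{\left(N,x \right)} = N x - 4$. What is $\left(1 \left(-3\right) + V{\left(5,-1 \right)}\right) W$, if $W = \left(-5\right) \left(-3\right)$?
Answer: $-180$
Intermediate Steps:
$V{\left(N,x \right)} = -4 + N x$
$W = 15$
$\left(1 \left(-3\right) + V{\left(5,-1 \right)}\right) W = \left(1 \left(-3\right) + \left(-4 + 5 \left(-1\right)\right)\right) 15 = \left(-3 - 9\right) 15 = \left(-12\right) 15 = -180$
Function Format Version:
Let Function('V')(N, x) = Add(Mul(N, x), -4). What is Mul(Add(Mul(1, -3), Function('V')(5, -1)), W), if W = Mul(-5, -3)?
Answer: -180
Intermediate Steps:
Function('V')(N, x) = Add(-4, Mul(N, x))
W = 15
Mul(Add(Mul(1, -3), Function('V')(5, -1)), W) = Mul(Add(Mul(1, -3), Add(-4, Mul(5, -1))), 15) = Mul(Add(-3, Add(-4, -5)), 15) = Mul(Add(-3, -9), 15) = Mul(-12, 15) = -180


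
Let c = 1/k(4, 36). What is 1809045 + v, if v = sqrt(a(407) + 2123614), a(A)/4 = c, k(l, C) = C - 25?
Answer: 1809045 + sqrt(256957338)/11 ≈ 1.8105e+6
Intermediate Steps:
k(l, C) = -25 + C
c = 1/11 (c = 1/(-25 + 36) = 1/11 ≈ 0.090909)
a(A) = 4/11 (a(A) = 4*(1/11) = 4/11)
v = sqrt(256957338)/11 (v = sqrt(4/11 + 2123614) = sqrt(23359758/11) = sqrt(256957338)/11 ≈ 1457.3)
1809045 + v = 1809045 + sqrt(256957338)/11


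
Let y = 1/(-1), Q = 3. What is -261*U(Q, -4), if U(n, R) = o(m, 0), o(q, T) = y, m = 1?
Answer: 261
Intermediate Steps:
y = -1
o(q, T) = -1
U(n, R) = -1
-261*U(Q, -4) = -261*(-1) = 261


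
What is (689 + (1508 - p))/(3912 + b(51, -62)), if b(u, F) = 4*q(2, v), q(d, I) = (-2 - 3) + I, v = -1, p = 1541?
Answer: 41/243 ≈ 0.16872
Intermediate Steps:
q(d, I) = -5 + I
b(u, F) = -24 (b(u, F) = 4*(-5 - 1) = 4*(-6) = -24)
(689 + (1508 - p))/(3912 + b(51, -62)) = (689 + (1508 - 1*1541))/(3912 - 24) = (689 + (1508 - 1541))/3888 = (689 - 33)*(1/3888) = 656*(1/3888) = 41/243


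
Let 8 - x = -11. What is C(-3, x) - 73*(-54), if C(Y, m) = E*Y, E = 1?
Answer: 3939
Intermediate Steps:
x = 19 (x = 8 - 1*(-11) = 8 + 11 = 19)
C(Y, m) = Y (C(Y, m) = 1*Y = Y)
C(-3, x) - 73*(-54) = -3 - 73*(-54) = -3 + 3942 = 3939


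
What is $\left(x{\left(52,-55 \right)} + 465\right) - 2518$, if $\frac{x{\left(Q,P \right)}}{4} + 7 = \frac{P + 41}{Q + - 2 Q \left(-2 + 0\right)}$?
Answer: $- \frac{135279}{65} \approx -2081.2$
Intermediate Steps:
$x{\left(Q,P \right)} = -28 + \frac{4 \left(41 + P\right)}{5 Q}$ ($x{\left(Q,P \right)} = -28 + 4 \frac{P + 41}{Q + - 2 Q \left(-2 + 0\right)} = -28 + 4 \frac{41 + P}{Q + - 2 Q \left(-2\right)} = -28 + 4 \frac{41 + P}{Q + 4 Q} = -28 + 4 \frac{41 + P}{5 Q} = -28 + \frac{4 \left(41 + P\right)}{5 Q}$)
$\left(x{\left(52,-55 \right)} + 465\right) - 2518 = \left(\frac{4 \left(41 - 55 - 1820\right)}{5 \cdot 52} + 465\right) - 2518 = \left(\frac{4}{5} \cdot \frac{1}{52} \left(41 - 55 - 1820\right) + 465\right) - 2518 = \left(\frac{4}{5} \cdot \frac{1}{52} \left(-1834\right) + 465\right) - 2518 = \left(- \frac{1834}{65} + 465\right) - 2518 = \frac{28391}{65} - 2518 = - \frac{135279}{65}$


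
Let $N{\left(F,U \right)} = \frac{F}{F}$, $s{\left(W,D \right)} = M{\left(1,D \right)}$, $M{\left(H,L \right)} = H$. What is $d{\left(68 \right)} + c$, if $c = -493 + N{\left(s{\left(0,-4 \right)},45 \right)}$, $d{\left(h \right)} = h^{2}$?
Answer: $4132$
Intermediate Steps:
$s{\left(W,D \right)} = 1$
$N{\left(F,U \right)} = 1$
$c = -492$ ($c = -493 + 1 = -492$)
$d{\left(68 \right)} + c = 68^{2} - 492 = 4624 - 492 = 4132$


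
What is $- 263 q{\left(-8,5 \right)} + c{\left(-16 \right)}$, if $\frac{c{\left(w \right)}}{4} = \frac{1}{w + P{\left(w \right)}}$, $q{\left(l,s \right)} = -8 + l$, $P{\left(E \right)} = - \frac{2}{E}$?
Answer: $\frac{534384}{127} \approx 4207.8$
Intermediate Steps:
$c{\left(w \right)} = \frac{4}{w - \frac{2}{w}}$
$- 263 q{\left(-8,5 \right)} + c{\left(-16 \right)} = - 263 \left(-8 - 8\right) + 4 \left(-16\right) \frac{1}{-2 + \left(-16\right)^{2}} = \left(-263\right) \left(-16\right) + 4 \left(-16\right) \frac{1}{-2 + 256} = 4208 + 4 \left(-16\right) \frac{1}{254} = 4208 - \frac{32}{127} = \frac{534384}{127}$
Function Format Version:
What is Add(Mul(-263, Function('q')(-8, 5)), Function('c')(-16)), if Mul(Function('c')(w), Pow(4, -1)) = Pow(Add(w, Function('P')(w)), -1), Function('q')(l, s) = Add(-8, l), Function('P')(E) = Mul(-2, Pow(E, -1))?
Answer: Rational(534384, 127) ≈ 4207.8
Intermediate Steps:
Function('c')(w) = Mul(4, Pow(Add(w, Mul(-2, Pow(w, -1))), -1))
Add(Mul(-263, Function('q')(-8, 5)), Function('c')(-16)) = Add(Mul(-263, Add(-8, -8)), Mul(4, -16, Pow(Add(-2, Pow(-16, 2)), -1))) = Add(Mul(-263, -16), Mul(4, -16, Pow(Add(-2, 256), -1))) = Add(4208, Mul(4, -16, Pow(254, -1))) = Add(4208, Mul(4, -16, Rational(1, 254))) = Add(4208, Rational(-32, 127)) = Rational(534384, 127)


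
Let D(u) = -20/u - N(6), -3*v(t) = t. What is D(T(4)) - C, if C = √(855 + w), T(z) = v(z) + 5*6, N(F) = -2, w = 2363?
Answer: 56/43 - √3218 ≈ -55.425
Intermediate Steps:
v(t) = -t/3
T(z) = 30 - z/3 (T(z) = -z/3 + 5*6 = -z/3 + 30 = 30 - z/3)
C = √3218 (C = √(855 + 2363) = √3218 ≈ 56.727)
D(u) = 2 - 20/u (D(u) = -20/u - 1*(-2) = -20/u + 2 = 2 - 20/u)
D(T(4)) - C = (2 - 20/(30 - ⅓*4)) - √3218 = (2 - 20/(30 - 4/3)) - √3218 = (2 - 20/86/3) - √3218 = (2 - 20*3/86) - √3218 = (2 - 30/43) - √3218 = 56/43 - √3218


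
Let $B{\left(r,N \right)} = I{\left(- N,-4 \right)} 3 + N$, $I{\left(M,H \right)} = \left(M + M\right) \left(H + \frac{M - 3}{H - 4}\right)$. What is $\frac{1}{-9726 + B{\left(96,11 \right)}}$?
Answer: $- \frac{2}{19133} \approx -0.00010453$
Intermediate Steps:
$I{\left(M,H \right)} = 2 M \left(H + \frac{-3 + M}{-4 + H}\right)$
$B{\left(r,N \right)} = N + \frac{3 N \left(29 - N\right)}{4}$ ($B{\left(r,N \right)} = \frac{2 \left(- N\right) \left(-3 - N + \left(-4\right)^{2} - -16\right)}{-4 - 4} \cdot 3 + N = \frac{2 \left(- N\right) \left(-3 - N + 16 + 16\right)}{-8} \cdot 3 + N = 2 \left(- N\right) \left(- \frac{1}{8}\right) \left(29 - N\right) 3 + N = \frac{N \left(29 - N\right)}{4} \cdot 3 + N = \frac{3 N \left(29 - N\right)}{4} + N = N + \frac{3 N \left(29 - N\right)}{4}$)
$\frac{1}{-9726 + B{\left(96,11 \right)}} = \frac{1}{-9726 + \frac{1}{4} \cdot 11 \left(91 - 33\right)} = \frac{1}{-9726 + \frac{1}{4} \cdot 11 \cdot 58} = \frac{1}{-9726 + \frac{319}{2}} = \frac{1}{- \frac{19133}{2}} = - \frac{2}{19133}$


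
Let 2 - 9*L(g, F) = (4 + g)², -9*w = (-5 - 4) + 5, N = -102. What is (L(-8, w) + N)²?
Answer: 868624/81 ≈ 10724.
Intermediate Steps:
w = 4/9 (w = -((-5 - 4) + 5)/9 = -(-9 + 5)/9 = -⅑*(-4) = 4/9 ≈ 0.44444)
L(g, F) = 2/9 - (4 + g)²/9
(L(-8, w) + N)² = ((2/9 - (4 - 8)²/9) - 102)² = ((2/9 - ⅑*(-4)²) - 102)² = ((2/9 - ⅑*16) - 102)² = ((2/9 - 16/9) - 102)² = (-14/9 - 102)² = (-932/9)² = 868624/81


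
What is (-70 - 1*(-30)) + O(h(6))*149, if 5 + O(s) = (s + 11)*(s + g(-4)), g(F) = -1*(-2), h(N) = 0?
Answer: 2493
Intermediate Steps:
g(F) = 2
O(s) = -5 + (2 + s)*(11 + s) (O(s) = -5 + (s + 11)*(s + 2) = -5 + (11 + s)*(2 + s) = -5 + (2 + s)*(11 + s))
(-70 - 1*(-30)) + O(h(6))*149 = (-70 - 1*(-30)) + (17 + 0² + 13*0)*149 = (-70 + 30) + (17 + 0 + 0)*149 = -40 + 17*149 = -40 + 2533 = 2493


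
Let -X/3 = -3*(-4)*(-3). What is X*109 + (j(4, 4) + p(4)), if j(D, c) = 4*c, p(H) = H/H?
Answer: 11789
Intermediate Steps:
p(H) = 1
X = 108 (X = -3*(-3*(-4))*(-3) = -36*(-3) = -3*(-36) = 108)
X*109 + (j(4, 4) + p(4)) = 108*109 + (4*4 + 1) = 11772 + (16 + 1) = 11772 + 17 = 11789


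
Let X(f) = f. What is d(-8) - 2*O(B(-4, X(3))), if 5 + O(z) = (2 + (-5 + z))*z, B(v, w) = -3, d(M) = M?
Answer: -34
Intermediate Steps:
O(z) = -5 + z*(-3 + z) (O(z) = -5 + (2 + (-5 + z))*z = -5 + (-3 + z)*z = -5 + z*(-3 + z))
d(-8) - 2*O(B(-4, X(3))) = -8 - 2*(-5 + (-3)**2 - 3*(-3)) = -8 - 2*(-5 + 9 + 9) = -8 - 2*13 = -8 - 26 = -34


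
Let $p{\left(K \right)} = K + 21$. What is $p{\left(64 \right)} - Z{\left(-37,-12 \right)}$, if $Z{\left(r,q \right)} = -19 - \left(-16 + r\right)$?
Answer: $51$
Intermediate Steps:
$p{\left(K \right)} = 21 + K$
$Z{\left(r,q \right)} = -3 - r$
$p{\left(64 \right)} - Z{\left(-37,-12 \right)} = \left(21 + 64\right) - \left(-3 - -37\right) = 85 - \left(-3 + 37\right) = 85 - 34 = 51$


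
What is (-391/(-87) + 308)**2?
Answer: 739132969/7569 ≈ 97653.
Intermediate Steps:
(-391/(-87) + 308)**2 = (-391*(-1/87) + 308)**2 = (391/87 + 308)**2 = (27187/87)**2 = 739132969/7569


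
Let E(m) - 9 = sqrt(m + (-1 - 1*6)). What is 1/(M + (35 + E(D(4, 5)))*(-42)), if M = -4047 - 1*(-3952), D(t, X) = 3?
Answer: -1943/3782305 + 84*I/3782305 ≈ -0.00051371 + 2.2209e-5*I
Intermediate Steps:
E(m) = 9 + sqrt(-7 + m) (E(m) = 9 + sqrt(m + (-1 - 1*6)) = 9 + sqrt(m + (-1 - 6)) = 9 + sqrt(m - 7) = 9 + sqrt(-7 + m))
M = -95 (M = -4047 + 3952 = -95)
1/(M + (35 + E(D(4, 5)))*(-42)) = 1/(-95 + (35 + (9 + sqrt(-7 + 3)))*(-42)) = 1/(-95 + (35 + (9 + sqrt(-4)))*(-42)) = 1/(-95 + (35 + (9 + 2*I))*(-42)) = 1/(-95 + (44 + 2*I)*(-42)) = 1/(-95 + (-1848 - 84*I)) = 1/(-1943 - 84*I) = (-1943 + 84*I)/3782305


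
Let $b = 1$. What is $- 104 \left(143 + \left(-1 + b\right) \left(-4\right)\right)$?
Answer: $-14872$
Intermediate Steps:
$- 104 \left(143 + \left(-1 + b\right) \left(-4\right)\right) = - 104 \left(143 + \left(-1 + 1\right) \left(-4\right)\right) = - 104 \left(143 + 0 \left(-4\right)\right) = - 104 \left(143 + 0\right) = \left(-104\right) 143 = -14872$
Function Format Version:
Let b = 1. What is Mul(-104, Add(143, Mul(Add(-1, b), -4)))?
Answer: -14872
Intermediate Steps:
Mul(-104, Add(143, Mul(Add(-1, b), -4))) = Mul(-104, Add(143, Mul(Add(-1, 1), -4))) = Mul(-104, Add(143, Mul(0, -4))) = Mul(-104, Add(143, 0)) = Mul(-104, 143) = -14872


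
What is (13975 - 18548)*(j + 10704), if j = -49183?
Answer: 175964467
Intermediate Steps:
(13975 - 18548)*(j + 10704) = (13975 - 18548)*(-49183 + 10704) = -4573*(-38479) = 175964467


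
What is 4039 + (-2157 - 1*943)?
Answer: 939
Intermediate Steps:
4039 + (-2157 - 1*943) = 4039 + (-2157 - 943) = 4039 - 3100 = 939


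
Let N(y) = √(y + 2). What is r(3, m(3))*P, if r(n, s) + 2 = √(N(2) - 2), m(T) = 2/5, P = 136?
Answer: -272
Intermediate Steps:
m(T) = ⅖ (m(T) = 2*(⅕) = ⅖)
N(y) = √(2 + y)
r(n, s) = -2 (r(n, s) = -2 + √(√(2 + 2) - 2) = -2 + √(√4 - 2) = -2 + √(2 - 2) = -2 + √0 = -2 + 0 = -2)
r(3, m(3))*P = -2*136 = -272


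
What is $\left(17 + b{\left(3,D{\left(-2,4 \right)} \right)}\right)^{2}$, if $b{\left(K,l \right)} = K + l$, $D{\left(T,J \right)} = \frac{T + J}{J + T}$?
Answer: $441$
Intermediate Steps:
$D{\left(T,J \right)} = 1$ ($D{\left(T,J \right)} = \frac{J + T}{J + T} = 1$)
$\left(17 + b{\left(3,D{\left(-2,4 \right)} \right)}\right)^{2} = \left(17 + \left(3 + 1\right)\right)^{2} = \left(17 + 4\right)^{2} = 21^{2} = 441$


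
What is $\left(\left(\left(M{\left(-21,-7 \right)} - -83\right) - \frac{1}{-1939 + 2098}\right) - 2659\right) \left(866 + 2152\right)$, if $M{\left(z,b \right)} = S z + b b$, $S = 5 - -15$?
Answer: $- \frac{471385444}{53} \approx -8.8941 \cdot 10^{6}$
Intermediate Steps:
$S = 20$ ($S = 5 + 15 = 20$)
$M{\left(z,b \right)} = b^{2} + 20 z$ ($M{\left(z,b \right)} = 20 z + b b = 20 z + b^{2} = b^{2} + 20 z$)
$\left(\left(\left(M{\left(-21,-7 \right)} - -83\right) - \frac{1}{-1939 + 2098}\right) - 2659\right) \left(866 + 2152\right) = \left(\left(\left(\left(\left(-7\right)^{2} + 20 \left(-21\right)\right) - -83\right) - \frac{1}{-1939 + 2098}\right) - 2659\right) \left(866 + 2152\right) = \left(\left(\left(\left(49 - 420\right) + 83\right) - \frac{1}{159}\right) - 2659\right) 3018 = \left(\left(\left(-371 + 83\right) - \frac{1}{159}\right) - 2659\right) 3018 = \left(\left(-288 - \frac{1}{159}\right) - 2659\right) 3018 = \left(- \frac{45793}{159} - 2659\right) 3018 = \left(- \frac{468574}{159}\right) 3018 = - \frac{471385444}{53}$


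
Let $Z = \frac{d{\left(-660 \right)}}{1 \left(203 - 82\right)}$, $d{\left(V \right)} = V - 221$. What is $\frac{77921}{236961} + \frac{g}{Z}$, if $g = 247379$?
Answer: $- \frac{7092851553098}{208762641} \approx -33976.0$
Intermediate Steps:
$d{\left(V \right)} = -221 + V$
$Z = - \frac{881}{121}$ ($Z = \frac{-221 - 660}{1 \left(203 - 82\right)} = - \frac{881}{1 \cdot 121} = - \frac{881}{121} \approx -7.281$)
$\frac{77921}{236961} + \frac{g}{Z} = \frac{77921}{236961} + \frac{247379}{- \frac{881}{121}} = 77921 \cdot \frac{1}{236961} + 247379 \left(- \frac{121}{881}\right) = \frac{77921}{236961} - \frac{29932859}{881} = - \frac{7092851553098}{208762641}$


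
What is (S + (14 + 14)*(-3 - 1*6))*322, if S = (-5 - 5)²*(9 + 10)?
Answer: 530656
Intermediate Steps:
S = 1900 (S = (-10)²*19 = 100*19 = 1900)
(S + (14 + 14)*(-3 - 1*6))*322 = (1900 + (14 + 14)*(-3 - 1*6))*322 = (1900 + 28*(-3 - 6))*322 = (1900 + 28*(-9))*322 = (1900 - 252)*322 = 1648*322 = 530656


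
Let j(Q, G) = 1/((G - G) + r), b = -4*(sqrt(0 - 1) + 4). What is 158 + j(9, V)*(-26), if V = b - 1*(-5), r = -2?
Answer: 171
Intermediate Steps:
b = -16 - 4*I (b = -4*(sqrt(-1) + 4) = -4*(I + 4) = -4*(4 + I) = -16 - 4*I ≈ -16.0 - 4.0*I)
V = -11 - 4*I (V = (-16 - 4*I) - 1*(-5) = (-16 - 4*I) + 5 = -11 - 4*I ≈ -11.0 - 4.0*I)
j(Q, G) = -1/2 (j(Q, G) = 1/((G - G) - 2) = 1/(0 - 2) = 1/(-2) = -1/2)
158 + j(9, V)*(-26) = 158 - 1/2*(-26) = 158 + 13 = 171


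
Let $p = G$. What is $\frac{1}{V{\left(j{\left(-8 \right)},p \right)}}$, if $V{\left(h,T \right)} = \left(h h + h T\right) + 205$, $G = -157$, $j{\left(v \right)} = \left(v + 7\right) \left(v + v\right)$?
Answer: $- \frac{1}{2051} \approx -0.00048757$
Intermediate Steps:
$j{\left(v \right)} = 2 v \left(7 + v\right)$ ($j{\left(v \right)} = \left(7 + v\right) 2 v = 2 v \left(7 + v\right)$)
$p = -157$
$V{\left(h,T \right)} = 205 + h^{2} + T h$ ($V{\left(h,T \right)} = \left(h^{2} + T h\right) + 205 = 205 + h^{2} + T h$)
$\frac{1}{V{\left(j{\left(-8 \right)},p \right)}} = \frac{1}{205 + \left(2 \left(-8\right) \left(7 - 8\right)\right)^{2} - 157 \cdot 2 \left(-8\right) \left(7 - 8\right)} = \frac{1}{205 + \left(2 \left(-8\right) \left(-1\right)\right)^{2} - 157 \cdot 2 \left(-8\right) \left(-1\right)} = \frac{1}{205 + 16^{2} - 2512} = \frac{1}{205 + 256 - 2512} = \frac{1}{-2051} = - \frac{1}{2051}$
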